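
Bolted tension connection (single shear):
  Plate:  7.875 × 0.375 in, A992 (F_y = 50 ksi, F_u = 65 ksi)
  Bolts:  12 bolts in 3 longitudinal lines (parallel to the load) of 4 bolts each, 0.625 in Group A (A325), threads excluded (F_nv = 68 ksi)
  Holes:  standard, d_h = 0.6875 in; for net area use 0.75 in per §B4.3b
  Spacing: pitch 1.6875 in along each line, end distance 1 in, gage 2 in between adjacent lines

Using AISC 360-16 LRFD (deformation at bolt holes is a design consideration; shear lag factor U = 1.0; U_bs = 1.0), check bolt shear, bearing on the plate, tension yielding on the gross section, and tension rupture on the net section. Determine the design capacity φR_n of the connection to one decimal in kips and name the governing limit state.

Bolt shear: A_b = π(0.625)²/4 = 0.3068 in². φR_n = 0.75 × 68 × 0.3068 × 12 × 1 = 187.8 kips.
Bearing (0.375 in plate, F_u = 65 ksi): end bolts L_c = 1 − 0.6875/2 = 0.65625, R_n = min(1.2×0.65625×0.375×65, 2.4×0.625×0.375×65) = 19.195 kips/bolt; interior L_c = 1.6875 − 0.6875 = 1, R_n = 29.25 kips/bolt. φR_n = 0.75 × (3×19.195 + 9×29.25) = 240.6 kips.
Tension yield (gross): A_g = 7.875×0.375 = 2.9531 in². φR_n = 0.90 × 50 × 2.9531 = 132.9 kips.
Tension rupture (net): A_n = (7.875 − 3×0.75)×0.375 = 2.1094 in² (U = 1.0, A_e = A_n). φR_n = 0.75 × 65 × 2.1094 = 102.8 kips.
Governing: min(187.8, 240.6, 132.9, 102.8) = 102.8 kips → net-section rupture.

102.8 kips (net-section rupture governs)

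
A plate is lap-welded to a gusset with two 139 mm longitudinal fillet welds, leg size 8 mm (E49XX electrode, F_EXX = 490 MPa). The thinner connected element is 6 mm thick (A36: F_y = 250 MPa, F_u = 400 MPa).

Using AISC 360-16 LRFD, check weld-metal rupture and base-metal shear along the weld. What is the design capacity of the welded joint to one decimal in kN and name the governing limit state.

Weld metal: throat = 0.707×8 = 5.656 mm, L = 2×139 = 278 mm. φR_n = 0.75 × 0.6 × 490 × 5.656 × 278 = 346.7 kN.
Base metal shear (6 mm plate): yield φR_n = 1.0×0.6×250×6×278 = 250.2 kN; rupture φR_n = 0.75×0.6×400×6×278 = 300.2 kN; take 250.2 kN (yield).
Governing: min(346.7, 250.2) = 250.2 kN → base-metal shear.

250.2 kN (base-metal shear governs)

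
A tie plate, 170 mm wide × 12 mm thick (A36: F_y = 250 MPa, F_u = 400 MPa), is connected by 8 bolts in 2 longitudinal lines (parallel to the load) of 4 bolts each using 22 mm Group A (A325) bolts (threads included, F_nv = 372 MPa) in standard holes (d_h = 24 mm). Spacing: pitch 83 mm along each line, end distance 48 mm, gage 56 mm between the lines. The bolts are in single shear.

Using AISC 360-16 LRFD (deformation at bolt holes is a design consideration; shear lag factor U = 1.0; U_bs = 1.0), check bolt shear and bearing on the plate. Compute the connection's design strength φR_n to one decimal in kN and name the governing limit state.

Bolt shear: A_b = π(22)²/4 = 380.13 mm². φR_n = 0.75 × 372 × 380.13 × 8 × 1 = 848.5 kN.
Bearing (12 mm plate, F_u = 400 MPa): end bolts L_c = 48 − 24/2 = 36, R_n = min(1.2×36×12×400, 2.4×22×12×400) = 207.36 kN/bolt; interior L_c = 83 − 24 = 59, R_n = 253.44 kN/bolt. φR_n = 0.75 × (2×207.36 + 6×253.44) = 1451.5 kN.
Governing: min(848.5, 1451.5) = 848.5 kN → bolt shear.

848.5 kN (bolt shear governs)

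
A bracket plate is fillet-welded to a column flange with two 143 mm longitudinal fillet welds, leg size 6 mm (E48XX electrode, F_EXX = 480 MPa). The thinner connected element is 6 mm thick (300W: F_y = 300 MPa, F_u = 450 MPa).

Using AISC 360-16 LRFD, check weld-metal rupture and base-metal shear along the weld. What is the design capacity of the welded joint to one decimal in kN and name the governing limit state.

262.1 kN (weld metal governs)

Weld metal: throat = 0.707×6 = 4.242 mm, L = 2×143 = 286 mm. φR_n = 0.75 × 0.6 × 480 × 4.242 × 286 = 262.1 kN.
Base metal shear (6 mm plate): yield φR_n = 1.0×0.6×300×6×286 = 308.9 kN; rupture φR_n = 0.75×0.6×450×6×286 = 347.5 kN; take 308.9 kN (yield).
Governing: min(262.1, 308.9) = 262.1 kN → weld metal.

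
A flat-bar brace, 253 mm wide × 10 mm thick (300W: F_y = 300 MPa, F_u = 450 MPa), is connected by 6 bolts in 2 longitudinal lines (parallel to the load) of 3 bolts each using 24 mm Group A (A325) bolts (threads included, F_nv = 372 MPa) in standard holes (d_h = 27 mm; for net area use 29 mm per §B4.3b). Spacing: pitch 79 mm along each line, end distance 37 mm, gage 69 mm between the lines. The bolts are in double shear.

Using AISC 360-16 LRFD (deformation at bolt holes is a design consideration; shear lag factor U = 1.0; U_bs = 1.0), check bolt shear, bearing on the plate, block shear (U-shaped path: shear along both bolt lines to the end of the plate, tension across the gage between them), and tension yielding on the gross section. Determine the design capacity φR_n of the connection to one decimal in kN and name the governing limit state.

631.1 kN (block shear governs)

Bolt shear: A_b = π(24)²/4 = 452.39 mm². φR_n = 0.75 × 372 × 452.39 × 6 × 2 = 1514.6 kN.
Bearing (10 mm plate, F_u = 450 MPa): end bolts L_c = 37 − 27/2 = 23.5, R_n = min(1.2×23.5×10×450, 2.4×24×10×450) = 126.9 kN/bolt; interior L_c = 79 − 27 = 52, R_n = 259.2 kN/bolt. φR_n = 0.75 × (2×126.9 + 4×259.2) = 968.0 kN.
Block shear: shear path 2×[37+2×79] = 2×195 mm, A_gv = 3900, A_nv = 2×(195 − 2.5×29)×10 = 2450 mm²; tension across gage: (69 − 1×29)×10 = 400 mm². R_n = min(0.6×450×2450, 0.6×300×3900) + 1.0×450×400 = min(661.5, 702) + 180 = 841.5 kN. φR_n = 0.75 × 841.5 = 631.1 kN.
Tension yield (gross): A_g = 253×10 = 2530 mm². φR_n = 0.90 × 300 × 2530 = 683.1 kN.
Governing: min(1514.6, 968.0, 631.1, 683.1) = 631.1 kN → block shear.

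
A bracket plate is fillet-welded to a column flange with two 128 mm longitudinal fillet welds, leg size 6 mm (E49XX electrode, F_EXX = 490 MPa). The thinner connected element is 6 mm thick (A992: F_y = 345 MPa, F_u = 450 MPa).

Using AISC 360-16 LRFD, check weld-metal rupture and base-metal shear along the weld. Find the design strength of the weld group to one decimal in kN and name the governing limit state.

Weld metal: throat = 0.707×6 = 4.242 mm, L = 2×128 = 256 mm. φR_n = 0.75 × 0.6 × 490 × 4.242 × 256 = 239.5 kN.
Base metal shear (6 mm plate): yield φR_n = 1.0×0.6×345×6×256 = 318.0 kN; rupture φR_n = 0.75×0.6×450×6×256 = 311.0 kN; take 311.0 kN (rupture).
Governing: min(239.5, 311.0) = 239.5 kN → weld metal.

239.5 kN (weld metal governs)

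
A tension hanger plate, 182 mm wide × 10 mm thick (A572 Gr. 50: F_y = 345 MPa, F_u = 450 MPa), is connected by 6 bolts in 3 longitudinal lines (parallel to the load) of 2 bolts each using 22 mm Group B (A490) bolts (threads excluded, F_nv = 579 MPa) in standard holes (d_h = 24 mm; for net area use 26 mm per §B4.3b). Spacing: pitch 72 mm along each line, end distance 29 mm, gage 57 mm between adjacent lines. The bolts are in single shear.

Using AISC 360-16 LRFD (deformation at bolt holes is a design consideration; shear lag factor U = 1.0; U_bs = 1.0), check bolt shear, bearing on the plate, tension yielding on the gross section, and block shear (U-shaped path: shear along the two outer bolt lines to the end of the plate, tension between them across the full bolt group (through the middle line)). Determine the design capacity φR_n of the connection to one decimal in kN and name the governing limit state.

Bolt shear: A_b = π(22)²/4 = 380.13 mm². φR_n = 0.75 × 579 × 380.13 × 6 × 1 = 990.4 kN.
Bearing (10 mm plate, F_u = 450 MPa): end bolts L_c = 29 − 24/2 = 17, R_n = min(1.2×17×10×450, 2.4×22×10×450) = 91.8 kN/bolt; interior L_c = 72 − 24 = 48, R_n = 237.6 kN/bolt. φR_n = 0.75 × (3×91.8 + 3×237.6) = 741.2 kN.
Tension yield (gross): A_g = 182×10 = 1820 mm². φR_n = 0.90 × 345 × 1820 = 565.1 kN.
Block shear: shear path 2×[29+1×72] = 2×101 mm, A_gv = 2020, A_nv = 2×(101 − 1.5×26)×10 = 1240 mm²; tension across gage: (114 − 2×26)×10 = 620 mm². R_n = min(0.6×450×1240, 0.6×345×2020) + 1.0×450×620 = min(334.8, 418.14) + 279 = 613.8 kN. φR_n = 0.75 × 613.8 = 460.4 kN.
Governing: min(990.4, 741.2, 565.1, 460.4) = 460.4 kN → block shear.

460.4 kN (block shear governs)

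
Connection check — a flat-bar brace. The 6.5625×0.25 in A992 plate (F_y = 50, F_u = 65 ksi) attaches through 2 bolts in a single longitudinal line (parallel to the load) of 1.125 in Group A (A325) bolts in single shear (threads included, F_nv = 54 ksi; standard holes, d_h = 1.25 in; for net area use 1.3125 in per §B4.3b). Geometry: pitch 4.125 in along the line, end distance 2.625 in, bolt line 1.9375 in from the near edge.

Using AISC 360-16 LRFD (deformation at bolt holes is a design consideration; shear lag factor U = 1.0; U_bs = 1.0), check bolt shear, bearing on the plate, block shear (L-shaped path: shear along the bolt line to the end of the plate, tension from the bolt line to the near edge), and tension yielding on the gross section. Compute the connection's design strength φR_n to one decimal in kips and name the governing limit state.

Bolt shear: A_b = π(1.125)²/4 = 0.99402 in². φR_n = 0.75 × 54 × 0.99402 × 2 × 1 = 80.5 kips.
Bearing (0.25 in plate, F_u = 65 ksi): end bolts L_c = 2.625 − 1.25/2 = 2, R_n = min(1.2×2×0.25×65, 2.4×1.125×0.25×65) = 39 kips/bolt; interior L_c = 4.125 − 1.25 = 2.875, R_n = 43.875 kips/bolt. φR_n = 0.75 × (1×39 + 1×43.875) = 62.2 kips.
Block shear: shear path 1×[2.625+1×4.125] = 1×6.75 in, A_gv = 1.6875, A_nv = 1×(6.75 − 1.5×1.3125)×0.25 = 1.1953 in²; tension to near edge: (1.9375 − 0.5×1.3125)×0.25 = 0.32031 in². R_n = min(0.6×65×1.1953, 0.6×50×1.6875) + 1.0×65×0.32031 = min(46.617, 50.625) + 20.82 = 67.437 kips. φR_n = 0.75 × 67.437 = 50.6 kips.
Tension yield (gross): A_g = 6.5625×0.25 = 1.6406 in². φR_n = 0.90 × 50 × 1.6406 = 73.8 kips.
Governing: min(80.5, 62.2, 50.6, 73.8) = 50.6 kips → block shear.

50.6 kips (block shear governs)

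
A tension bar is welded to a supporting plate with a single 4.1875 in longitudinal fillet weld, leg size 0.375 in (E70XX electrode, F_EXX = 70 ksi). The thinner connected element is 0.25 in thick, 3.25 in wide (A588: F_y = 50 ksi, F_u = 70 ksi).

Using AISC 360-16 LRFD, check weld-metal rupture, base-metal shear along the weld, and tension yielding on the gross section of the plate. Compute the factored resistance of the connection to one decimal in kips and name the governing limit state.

31.4 kips (base-metal shear governs)

Weld metal: throat = 0.707×0.375 = 0.26513 in, L = 4.1875 in. φR_n = 0.75 × 0.6 × 70 × 0.26513 × 4.1875 = 35.0 kips.
Base metal shear (0.25 in plate): yield φR_n = 1.0×0.6×50×0.25×4.1875 = 31.4 kips; rupture φR_n = 0.75×0.6×70×0.25×4.1875 = 33.0 kips; take 31.4 kips (yield).
Tension yield (gross): A_g = 3.25×0.25 = 0.8125 in². φR_n = 0.90 × 50 × 0.8125 = 36.6 kips.
Governing: min(35.0, 31.4, 36.6) = 31.4 kips → base-metal shear.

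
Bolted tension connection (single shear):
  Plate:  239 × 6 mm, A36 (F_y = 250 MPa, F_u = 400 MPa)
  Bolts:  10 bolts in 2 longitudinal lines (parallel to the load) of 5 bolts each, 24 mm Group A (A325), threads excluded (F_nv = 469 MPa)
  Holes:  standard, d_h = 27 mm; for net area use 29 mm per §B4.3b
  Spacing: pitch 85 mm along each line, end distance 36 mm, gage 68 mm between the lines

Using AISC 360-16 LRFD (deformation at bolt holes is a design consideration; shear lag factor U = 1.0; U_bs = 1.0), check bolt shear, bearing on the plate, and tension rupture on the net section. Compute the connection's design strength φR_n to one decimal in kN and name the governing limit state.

325.8 kN (net-section rupture governs)

Bolt shear: A_b = π(24)²/4 = 452.39 mm². φR_n = 0.75 × 469 × 452.39 × 10 × 1 = 1591.3 kN.
Bearing (6 mm plate, F_u = 400 MPa): end bolts L_c = 36 − 27/2 = 22.5, R_n = min(1.2×22.5×6×400, 2.4×24×6×400) = 64.8 kN/bolt; interior L_c = 85 − 27 = 58, R_n = 138.24 kN/bolt. φR_n = 0.75 × (2×64.8 + 8×138.24) = 926.6 kN.
Tension rupture (net): A_n = (239 − 2×29)×6 = 1086 mm² (U = 1.0, A_e = A_n). φR_n = 0.75 × 400 × 1086 = 325.8 kN.
Governing: min(1591.3, 926.6, 325.8) = 325.8 kN → net-section rupture.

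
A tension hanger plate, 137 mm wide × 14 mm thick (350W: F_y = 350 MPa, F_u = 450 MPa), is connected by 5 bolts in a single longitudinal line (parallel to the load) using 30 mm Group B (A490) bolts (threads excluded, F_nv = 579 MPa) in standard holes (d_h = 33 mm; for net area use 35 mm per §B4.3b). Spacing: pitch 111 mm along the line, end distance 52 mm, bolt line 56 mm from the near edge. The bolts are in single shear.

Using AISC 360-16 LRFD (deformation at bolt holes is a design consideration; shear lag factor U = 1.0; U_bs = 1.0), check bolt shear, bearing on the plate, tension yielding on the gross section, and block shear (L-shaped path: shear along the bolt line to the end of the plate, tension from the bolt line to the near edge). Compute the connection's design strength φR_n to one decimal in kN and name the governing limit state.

Bolt shear: A_b = π(30)²/4 = 706.86 mm². φR_n = 0.75 × 579 × 706.86 × 5 × 1 = 1534.8 kN.
Bearing (14 mm plate, F_u = 450 MPa): end bolts L_c = 52 − 33/2 = 35.5, R_n = min(1.2×35.5×14×450, 2.4×30×14×450) = 268.38 kN/bolt; interior L_c = 111 − 33 = 78, R_n = 453.6 kN/bolt. φR_n = 0.75 × (1×268.38 + 4×453.6) = 1562.1 kN.
Tension yield (gross): A_g = 137×14 = 1918 mm². φR_n = 0.90 × 350 × 1918 = 604.2 kN.
Block shear: shear path 1×[52+4×111] = 1×496 mm, A_gv = 6944, A_nv = 1×(496 − 4.5×35)×14 = 4739 mm²; tension to near edge: (56 − 0.5×35)×14 = 539 mm². R_n = min(0.6×450×4739, 0.6×350×6944) + 1.0×450×539 = min(1279.5, 1458.2) + 242.55 = 1522.1 kN. φR_n = 0.75 × 1522.1 = 1141.6 kN.
Governing: min(1534.8, 1562.1, 604.2, 1141.6) = 604.2 kN → gross-section yield.

604.2 kN (gross-section yield governs)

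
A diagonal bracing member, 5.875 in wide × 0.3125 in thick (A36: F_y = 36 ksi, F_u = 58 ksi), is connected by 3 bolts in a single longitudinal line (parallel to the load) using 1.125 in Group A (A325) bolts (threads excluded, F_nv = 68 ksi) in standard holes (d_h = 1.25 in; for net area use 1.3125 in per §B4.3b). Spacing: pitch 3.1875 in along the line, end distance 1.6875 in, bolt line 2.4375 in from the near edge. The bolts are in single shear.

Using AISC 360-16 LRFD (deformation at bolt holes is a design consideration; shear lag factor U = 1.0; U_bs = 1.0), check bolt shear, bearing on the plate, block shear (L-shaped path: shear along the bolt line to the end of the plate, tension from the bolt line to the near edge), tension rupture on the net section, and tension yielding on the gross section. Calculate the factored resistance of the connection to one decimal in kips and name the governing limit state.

Bolt shear: A_b = π(1.125)²/4 = 0.99402 in². φR_n = 0.75 × 68 × 0.99402 × 3 × 1 = 152.1 kips.
Bearing (0.3125 in plate, F_u = 58 ksi): end bolts L_c = 1.6875 − 1.25/2 = 1.0625, R_n = min(1.2×1.0625×0.3125×58, 2.4×1.125×0.3125×58) = 23.109 kips/bolt; interior L_c = 3.1875 − 1.25 = 1.9375, R_n = 42.141 kips/bolt. φR_n = 0.75 × (1×23.109 + 2×42.141) = 80.5 kips.
Block shear: shear path 1×[1.6875+2×3.1875] = 1×8.0625 in, A_gv = 2.5195, A_nv = 1×(8.0625 − 2.5×1.3125)×0.3125 = 1.4941 in²; tension to near edge: (2.4375 − 0.5×1.3125)×0.3125 = 0.55664 in². R_n = min(0.6×58×1.4941, 0.6×36×2.5195) + 1.0×58×0.55664 = min(51.995, 54.421) + 32.285 = 84.28 kips. φR_n = 0.75 × 84.28 = 63.2 kips.
Tension rupture (net): A_n = (5.875 − 1×1.3125)×0.3125 = 1.4258 in² (U = 1.0, A_e = A_n). φR_n = 0.75 × 58 × 1.4258 = 62.0 kips.
Tension yield (gross): A_g = 5.875×0.3125 = 1.8359 in². φR_n = 0.90 × 36 × 1.8359 = 59.5 kips.
Governing: min(152.1, 80.5, 63.2, 62.0, 59.5) = 59.5 kips → gross-section yield.

59.5 kips (gross-section yield governs)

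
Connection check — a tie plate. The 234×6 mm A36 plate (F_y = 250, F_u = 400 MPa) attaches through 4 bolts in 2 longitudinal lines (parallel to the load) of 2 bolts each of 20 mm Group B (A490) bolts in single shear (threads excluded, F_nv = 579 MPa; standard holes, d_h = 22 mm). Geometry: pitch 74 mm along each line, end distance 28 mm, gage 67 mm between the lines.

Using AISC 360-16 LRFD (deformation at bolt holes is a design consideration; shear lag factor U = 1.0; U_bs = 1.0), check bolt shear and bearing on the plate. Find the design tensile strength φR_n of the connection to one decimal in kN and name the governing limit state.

Bolt shear: A_b = π(20)²/4 = 314.16 mm². φR_n = 0.75 × 579 × 314.16 × 4 × 1 = 545.7 kN.
Bearing (6 mm plate, F_u = 400 MPa): end bolts L_c = 28 − 22/2 = 17, R_n = min(1.2×17×6×400, 2.4×20×6×400) = 48.96 kN/bolt; interior L_c = 74 − 22 = 52, R_n = 115.2 kN/bolt. φR_n = 0.75 × (2×48.96 + 2×115.2) = 246.2 kN.
Governing: min(545.7, 246.2) = 246.2 kN → bearing.

246.2 kN (bearing governs)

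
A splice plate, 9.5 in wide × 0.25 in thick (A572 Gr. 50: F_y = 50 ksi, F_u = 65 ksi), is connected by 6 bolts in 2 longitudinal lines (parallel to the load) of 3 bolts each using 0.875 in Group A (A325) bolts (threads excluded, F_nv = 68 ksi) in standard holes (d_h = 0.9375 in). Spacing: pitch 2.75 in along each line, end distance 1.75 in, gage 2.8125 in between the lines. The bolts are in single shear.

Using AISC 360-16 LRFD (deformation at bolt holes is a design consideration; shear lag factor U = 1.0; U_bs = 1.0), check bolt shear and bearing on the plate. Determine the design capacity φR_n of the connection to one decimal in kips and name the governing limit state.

Bolt shear: A_b = π(0.875)²/4 = 0.60132 in². φR_n = 0.75 × 68 × 0.60132 × 6 × 1 = 184.0 kips.
Bearing (0.25 in plate, F_u = 65 ksi): end bolts L_c = 1.75 − 0.9375/2 = 1.28125, R_n = min(1.2×1.28125×0.25×65, 2.4×0.875×0.25×65) = 24.984 kips/bolt; interior L_c = 2.75 − 0.9375 = 1.8125, R_n = 34.125 kips/bolt. φR_n = 0.75 × (2×24.984 + 4×34.125) = 139.9 kips.
Governing: min(184.0, 139.9) = 139.9 kips → bearing.

139.9 kips (bearing governs)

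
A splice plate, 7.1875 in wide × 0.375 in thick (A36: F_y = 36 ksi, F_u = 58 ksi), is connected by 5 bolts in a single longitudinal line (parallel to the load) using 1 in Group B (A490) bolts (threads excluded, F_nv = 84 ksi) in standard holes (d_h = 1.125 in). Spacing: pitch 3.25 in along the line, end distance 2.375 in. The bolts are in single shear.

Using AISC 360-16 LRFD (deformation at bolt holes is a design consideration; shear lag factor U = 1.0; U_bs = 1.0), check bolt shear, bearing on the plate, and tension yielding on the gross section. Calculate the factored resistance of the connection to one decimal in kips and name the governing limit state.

87.3 kips (gross-section yield governs)

Bolt shear: A_b = π(1)²/4 = 0.7854 in². φR_n = 0.75 × 84 × 0.7854 × 5 × 1 = 247.4 kips.
Bearing (0.375 in plate, F_u = 58 ksi): end bolts L_c = 2.375 − 1.125/2 = 1.8125, R_n = min(1.2×1.8125×0.375×58, 2.4×1×0.375×58) = 47.306 kips/bolt; interior L_c = 3.25 − 1.125 = 2.125, R_n = 52.2 kips/bolt. φR_n = 0.75 × (1×47.306 + 4×52.2) = 192.1 kips.
Tension yield (gross): A_g = 7.1875×0.375 = 2.6953 in². φR_n = 0.90 × 36 × 2.6953 = 87.3 kips.
Governing: min(247.4, 192.1, 87.3) = 87.3 kips → gross-section yield.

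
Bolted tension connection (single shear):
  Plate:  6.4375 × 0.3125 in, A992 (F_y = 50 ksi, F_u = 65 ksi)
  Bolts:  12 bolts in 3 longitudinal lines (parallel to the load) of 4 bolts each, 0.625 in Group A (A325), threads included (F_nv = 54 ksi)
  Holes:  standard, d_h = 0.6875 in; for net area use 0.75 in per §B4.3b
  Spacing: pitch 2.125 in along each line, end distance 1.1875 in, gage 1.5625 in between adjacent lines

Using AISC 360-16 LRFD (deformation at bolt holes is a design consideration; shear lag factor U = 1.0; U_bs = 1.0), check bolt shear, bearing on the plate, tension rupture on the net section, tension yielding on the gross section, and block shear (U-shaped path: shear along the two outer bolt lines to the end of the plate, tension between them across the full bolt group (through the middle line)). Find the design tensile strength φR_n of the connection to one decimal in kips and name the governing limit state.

63.8 kips (net-section rupture governs)

Bolt shear: A_b = π(0.625)²/4 = 0.3068 in². φR_n = 0.75 × 54 × 0.3068 × 12 × 1 = 149.1 kips.
Bearing (0.3125 in plate, F_u = 65 ksi): end bolts L_c = 1.1875 − 0.6875/2 = 0.84375, R_n = min(1.2×0.84375×0.3125×65, 2.4×0.625×0.3125×65) = 20.566 kips/bolt; interior L_c = 2.125 − 0.6875 = 1.4375, R_n = 30.469 kips/bolt. φR_n = 0.75 × (3×20.566 + 9×30.469) = 251.9 kips.
Tension rupture (net): A_n = (6.4375 − 3×0.75)×0.3125 = 1.3086 in² (U = 1.0, A_e = A_n). φR_n = 0.75 × 65 × 1.3086 = 63.8 kips.
Tension yield (gross): A_g = 6.4375×0.3125 = 2.0117 in². φR_n = 0.90 × 50 × 2.0117 = 90.5 kips.
Block shear: shear path 2×[1.1875+3×2.125] = 2×7.5625 in, A_gv = 4.7266, A_nv = 2×(7.5625 − 3.5×0.75)×0.3125 = 3.0859 in²; tension across gage: (3.125 − 2×0.75)×0.3125 = 0.50781 in². R_n = min(0.6×65×3.0859, 0.6×50×4.7266) + 1.0×65×0.50781 = min(120.35, 141.8) + 33.008 = 153.36 kips. φR_n = 0.75 × 153.36 = 115.0 kips.
Governing: min(149.1, 251.9, 63.8, 90.5, 115.0) = 63.8 kips → net-section rupture.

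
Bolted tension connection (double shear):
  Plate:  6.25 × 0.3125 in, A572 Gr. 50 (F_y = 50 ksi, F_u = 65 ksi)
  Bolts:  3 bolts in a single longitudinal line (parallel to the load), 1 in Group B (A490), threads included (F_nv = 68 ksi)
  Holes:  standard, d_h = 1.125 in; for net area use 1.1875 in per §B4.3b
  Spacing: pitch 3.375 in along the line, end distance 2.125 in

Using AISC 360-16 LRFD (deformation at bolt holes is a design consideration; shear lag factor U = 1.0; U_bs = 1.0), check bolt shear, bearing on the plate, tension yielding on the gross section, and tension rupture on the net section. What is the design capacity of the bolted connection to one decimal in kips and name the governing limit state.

Bolt shear: A_b = π(1)²/4 = 0.7854 in². φR_n = 0.75 × 68 × 0.7854 × 3 × 2 = 240.3 kips.
Bearing (0.3125 in plate, F_u = 65 ksi): end bolts L_c = 2.125 − 1.125/2 = 1.5625, R_n = min(1.2×1.5625×0.3125×65, 2.4×1×0.3125×65) = 38.086 kips/bolt; interior L_c = 3.375 − 1.125 = 2.25, R_n = 48.75 kips/bolt. φR_n = 0.75 × (1×38.086 + 2×48.75) = 101.7 kips.
Tension yield (gross): A_g = 6.25×0.3125 = 1.9531 in². φR_n = 0.90 × 50 × 1.9531 = 87.9 kips.
Tension rupture (net): A_n = (6.25 − 1×1.1875)×0.3125 = 1.582 in² (U = 1.0, A_e = A_n). φR_n = 0.75 × 65 × 1.582 = 77.1 kips.
Governing: min(240.3, 101.7, 87.9, 77.1) = 77.1 kips → net-section rupture.

77.1 kips (net-section rupture governs)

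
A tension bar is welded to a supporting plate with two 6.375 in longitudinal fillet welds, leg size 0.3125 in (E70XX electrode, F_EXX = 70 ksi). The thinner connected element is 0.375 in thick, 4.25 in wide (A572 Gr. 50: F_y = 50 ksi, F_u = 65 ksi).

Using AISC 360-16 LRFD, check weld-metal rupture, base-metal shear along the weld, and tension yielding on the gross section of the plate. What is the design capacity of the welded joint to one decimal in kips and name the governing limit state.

Weld metal: throat = 0.707×0.3125 = 0.22094 in, L = 2×6.375 = 12.75 in. φR_n = 0.75 × 0.6 × 70 × 0.22094 × 12.75 = 88.7 kips.
Base metal shear (0.375 in plate): yield φR_n = 1.0×0.6×50×0.375×12.75 = 143.4 kips; rupture φR_n = 0.75×0.6×65×0.375×12.75 = 139.9 kips; take 139.9 kips (rupture).
Tension yield (gross): A_g = 4.25×0.375 = 1.5938 in². φR_n = 0.90 × 50 × 1.5938 = 71.7 kips.
Governing: min(88.7, 139.9, 71.7) = 71.7 kips → gross-section yield.

71.7 kips (gross-section yield governs)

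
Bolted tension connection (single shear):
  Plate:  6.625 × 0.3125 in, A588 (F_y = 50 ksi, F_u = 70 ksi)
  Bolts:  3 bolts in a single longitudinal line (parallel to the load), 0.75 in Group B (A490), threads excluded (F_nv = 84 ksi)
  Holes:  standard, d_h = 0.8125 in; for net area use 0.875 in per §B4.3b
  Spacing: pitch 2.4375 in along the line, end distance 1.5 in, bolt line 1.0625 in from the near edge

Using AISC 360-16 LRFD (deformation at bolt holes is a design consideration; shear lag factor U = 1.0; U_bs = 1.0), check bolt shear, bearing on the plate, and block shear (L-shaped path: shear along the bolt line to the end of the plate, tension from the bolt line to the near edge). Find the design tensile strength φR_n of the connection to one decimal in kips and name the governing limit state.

51.5 kips (block shear governs)

Bolt shear: A_b = π(0.75)²/4 = 0.44179 in². φR_n = 0.75 × 84 × 0.44179 × 3 × 1 = 83.5 kips.
Bearing (0.3125 in plate, F_u = 70 ksi): end bolts L_c = 1.5 − 0.8125/2 = 1.09375, R_n = min(1.2×1.09375×0.3125×70, 2.4×0.75×0.3125×70) = 28.711 kips/bolt; interior L_c = 2.4375 − 0.8125 = 1.625, R_n = 39.375 kips/bolt. φR_n = 0.75 × (1×28.711 + 2×39.375) = 80.6 kips.
Block shear: shear path 1×[1.5+2×2.4375] = 1×6.375 in, A_gv = 1.9922, A_nv = 1×(6.375 − 2.5×0.875)×0.3125 = 1.3086 in²; tension to near edge: (1.0625 − 0.5×0.875)×0.3125 = 0.19531 in². R_n = min(0.6×70×1.3086, 0.6×50×1.9922) + 1.0×70×0.19531 = min(54.961, 59.766) + 13.672 = 68.633 kips. φR_n = 0.75 × 68.633 = 51.5 kips.
Governing: min(83.5, 80.6, 51.5) = 51.5 kips → block shear.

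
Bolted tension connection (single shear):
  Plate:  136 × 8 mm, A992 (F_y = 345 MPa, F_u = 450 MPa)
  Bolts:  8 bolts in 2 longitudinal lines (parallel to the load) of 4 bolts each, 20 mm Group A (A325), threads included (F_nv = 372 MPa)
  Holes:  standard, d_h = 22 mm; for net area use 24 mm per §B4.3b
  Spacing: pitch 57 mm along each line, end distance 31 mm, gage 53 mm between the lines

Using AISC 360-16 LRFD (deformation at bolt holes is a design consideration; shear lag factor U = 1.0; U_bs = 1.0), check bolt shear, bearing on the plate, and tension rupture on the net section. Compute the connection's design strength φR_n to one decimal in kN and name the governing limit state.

237.6 kN (net-section rupture governs)

Bolt shear: A_b = π(20)²/4 = 314.16 mm². φR_n = 0.75 × 372 × 314.16 × 8 × 1 = 701.2 kN.
Bearing (8 mm plate, F_u = 450 MPa): end bolts L_c = 31 − 22/2 = 20, R_n = min(1.2×20×8×450, 2.4×20×8×450) = 86.4 kN/bolt; interior L_c = 57 − 22 = 35, R_n = 151.2 kN/bolt. φR_n = 0.75 × (2×86.4 + 6×151.2) = 810.0 kN.
Tension rupture (net): A_n = (136 − 2×24)×8 = 704 mm² (U = 1.0, A_e = A_n). φR_n = 0.75 × 450 × 704 = 237.6 kN.
Governing: min(701.2, 810.0, 237.6) = 237.6 kN → net-section rupture.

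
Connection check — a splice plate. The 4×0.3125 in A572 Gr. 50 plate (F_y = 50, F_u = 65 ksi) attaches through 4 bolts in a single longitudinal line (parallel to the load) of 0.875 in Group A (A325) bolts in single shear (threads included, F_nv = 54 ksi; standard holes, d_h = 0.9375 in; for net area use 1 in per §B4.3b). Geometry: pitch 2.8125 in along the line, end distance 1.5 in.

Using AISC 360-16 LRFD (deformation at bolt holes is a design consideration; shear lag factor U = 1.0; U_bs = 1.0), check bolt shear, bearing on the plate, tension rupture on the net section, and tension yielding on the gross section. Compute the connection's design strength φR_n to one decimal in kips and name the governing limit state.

45.7 kips (net-section rupture governs)

Bolt shear: A_b = π(0.875)²/4 = 0.60132 in². φR_n = 0.75 × 54 × 0.60132 × 4 × 1 = 97.4 kips.
Bearing (0.3125 in plate, F_u = 65 ksi): end bolts L_c = 1.5 − 0.9375/2 = 1.03125, R_n = min(1.2×1.03125×0.3125×65, 2.4×0.875×0.3125×65) = 25.137 kips/bolt; interior L_c = 2.8125 − 0.9375 = 1.875, R_n = 42.656 kips/bolt. φR_n = 0.75 × (1×25.137 + 3×42.656) = 114.8 kips.
Tension rupture (net): A_n = (4 − 1×1)×0.3125 = 0.9375 in² (U = 1.0, A_e = A_n). φR_n = 0.75 × 65 × 0.9375 = 45.7 kips.
Tension yield (gross): A_g = 4×0.3125 = 1.25 in². φR_n = 0.90 × 50 × 1.25 = 56.3 kips.
Governing: min(97.4, 114.8, 45.7, 56.3) = 45.7 kips → net-section rupture.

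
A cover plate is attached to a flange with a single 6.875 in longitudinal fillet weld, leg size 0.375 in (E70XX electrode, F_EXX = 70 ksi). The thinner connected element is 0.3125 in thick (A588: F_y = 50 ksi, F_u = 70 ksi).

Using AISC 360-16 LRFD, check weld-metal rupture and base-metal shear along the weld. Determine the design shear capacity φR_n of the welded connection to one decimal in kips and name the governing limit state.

Weld metal: throat = 0.707×0.375 = 0.26513 in, L = 6.875 in. φR_n = 0.75 × 0.6 × 70 × 0.26513 × 6.875 = 57.4 kips.
Base metal shear (0.3125 in plate): yield φR_n = 1.0×0.6×50×0.3125×6.875 = 64.5 kips; rupture φR_n = 0.75×0.6×70×0.3125×6.875 = 67.7 kips; take 64.5 kips (yield).
Governing: min(57.4, 64.5) = 57.4 kips → weld metal.

57.4 kips (weld metal governs)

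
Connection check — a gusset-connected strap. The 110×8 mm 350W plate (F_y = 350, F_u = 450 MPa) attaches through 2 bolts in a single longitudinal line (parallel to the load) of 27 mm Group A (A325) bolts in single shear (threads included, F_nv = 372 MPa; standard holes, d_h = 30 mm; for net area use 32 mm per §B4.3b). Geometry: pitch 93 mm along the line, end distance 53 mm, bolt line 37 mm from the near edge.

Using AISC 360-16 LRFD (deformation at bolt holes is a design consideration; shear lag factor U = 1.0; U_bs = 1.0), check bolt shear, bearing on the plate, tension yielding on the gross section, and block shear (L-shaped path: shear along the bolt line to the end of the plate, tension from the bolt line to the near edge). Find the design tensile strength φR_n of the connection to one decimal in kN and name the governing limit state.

Bolt shear: A_b = π(27)²/4 = 572.56 mm². φR_n = 0.75 × 372 × 572.56 × 2 × 1 = 319.5 kN.
Bearing (8 mm plate, F_u = 450 MPa): end bolts L_c = 53 − 30/2 = 38, R_n = min(1.2×38×8×450, 2.4×27×8×450) = 164.16 kN/bolt; interior L_c = 93 − 30 = 63, R_n = 233.28 kN/bolt. φR_n = 0.75 × (1×164.16 + 1×233.28) = 298.1 kN.
Tension yield (gross): A_g = 110×8 = 880 mm². φR_n = 0.90 × 350 × 880 = 277.2 kN.
Block shear: shear path 1×[53+1×93] = 1×146 mm, A_gv = 1168, A_nv = 1×(146 − 1.5×32)×8 = 784 mm²; tension to near edge: (37 − 0.5×32)×8 = 168 mm². R_n = min(0.6×450×784, 0.6×350×1168) + 1.0×450×168 = min(211.68, 245.28) + 75.6 = 287.28 kN. φR_n = 0.75 × 287.28 = 215.5 kN.
Governing: min(319.5, 298.1, 277.2, 215.5) = 215.5 kN → block shear.

215.5 kN (block shear governs)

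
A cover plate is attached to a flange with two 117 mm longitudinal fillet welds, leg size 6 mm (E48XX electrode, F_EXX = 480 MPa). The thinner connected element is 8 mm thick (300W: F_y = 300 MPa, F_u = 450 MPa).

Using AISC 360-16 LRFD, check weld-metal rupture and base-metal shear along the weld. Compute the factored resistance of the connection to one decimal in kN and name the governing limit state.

Weld metal: throat = 0.707×6 = 4.242 mm, L = 2×117 = 234 mm. φR_n = 0.75 × 0.6 × 480 × 4.242 × 234 = 214.4 kN.
Base metal shear (8 mm plate): yield φR_n = 1.0×0.6×300×8×234 = 337.0 kN; rupture φR_n = 0.75×0.6×450×8×234 = 379.1 kN; take 337.0 kN (yield).
Governing: min(214.4, 337.0) = 214.4 kN → weld metal.

214.4 kN (weld metal governs)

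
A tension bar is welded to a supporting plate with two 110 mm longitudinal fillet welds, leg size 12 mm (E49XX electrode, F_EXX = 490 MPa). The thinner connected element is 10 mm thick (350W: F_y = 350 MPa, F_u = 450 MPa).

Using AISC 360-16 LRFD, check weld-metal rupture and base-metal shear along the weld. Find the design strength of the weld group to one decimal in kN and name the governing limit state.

Weld metal: throat = 0.707×12 = 8.484 mm, L = 2×110 = 220 mm. φR_n = 0.75 × 0.6 × 490 × 8.484 × 220 = 411.6 kN.
Base metal shear (10 mm plate): yield φR_n = 1.0×0.6×350×10×220 = 462.0 kN; rupture φR_n = 0.75×0.6×450×10×220 = 445.5 kN; take 445.5 kN (rupture).
Governing: min(411.6, 445.5) = 411.6 kN → weld metal.

411.6 kN (weld metal governs)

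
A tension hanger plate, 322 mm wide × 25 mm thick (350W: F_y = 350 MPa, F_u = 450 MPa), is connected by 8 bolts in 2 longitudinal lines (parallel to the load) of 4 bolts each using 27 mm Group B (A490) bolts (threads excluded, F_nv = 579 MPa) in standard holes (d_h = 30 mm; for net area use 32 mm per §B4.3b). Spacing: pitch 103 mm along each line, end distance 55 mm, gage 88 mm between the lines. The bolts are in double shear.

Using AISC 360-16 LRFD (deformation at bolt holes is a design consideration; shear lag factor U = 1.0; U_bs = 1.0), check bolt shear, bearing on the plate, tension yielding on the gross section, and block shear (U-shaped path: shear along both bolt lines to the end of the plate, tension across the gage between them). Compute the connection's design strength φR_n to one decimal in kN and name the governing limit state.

Bolt shear: A_b = π(27)²/4 = 572.56 mm². φR_n = 0.75 × 579 × 572.56 × 8 × 2 = 3978.1 kN.
Bearing (25 mm plate, F_u = 450 MPa): end bolts L_c = 55 − 30/2 = 40, R_n = min(1.2×40×25×450, 2.4×27×25×450) = 540 kN/bolt; interior L_c = 103 − 30 = 73, R_n = 729 kN/bolt. φR_n = 0.75 × (2×540 + 6×729) = 4090.5 kN.
Tension yield (gross): A_g = 322×25 = 8050 mm². φR_n = 0.90 × 350 × 8050 = 2535.8 kN.
Block shear: shear path 2×[55+3×103] = 2×364 mm, A_gv = 18200, A_nv = 2×(364 − 3.5×32)×25 = 12600 mm²; tension across gage: (88 − 1×32)×25 = 1400 mm². R_n = min(0.6×450×12600, 0.6×350×18200) + 1.0×450×1400 = min(3402, 3822) + 630 = 4032 kN. φR_n = 0.75 × 4032 = 3024.0 kN.
Governing: min(3978.1, 4090.5, 2535.8, 3024.0) = 2535.8 kN → gross-section yield.

2535.8 kN (gross-section yield governs)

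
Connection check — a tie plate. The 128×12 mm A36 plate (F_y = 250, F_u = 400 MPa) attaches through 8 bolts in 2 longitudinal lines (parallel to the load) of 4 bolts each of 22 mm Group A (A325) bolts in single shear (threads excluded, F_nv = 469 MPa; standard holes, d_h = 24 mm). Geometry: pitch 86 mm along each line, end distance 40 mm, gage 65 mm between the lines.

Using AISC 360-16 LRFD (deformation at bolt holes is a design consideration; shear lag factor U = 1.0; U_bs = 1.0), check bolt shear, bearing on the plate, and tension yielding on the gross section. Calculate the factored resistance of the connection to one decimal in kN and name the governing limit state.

Bolt shear: A_b = π(22)²/4 = 380.13 mm². φR_n = 0.75 × 469 × 380.13 × 8 × 1 = 1069.7 kN.
Bearing (12 mm plate, F_u = 400 MPa): end bolts L_c = 40 − 24/2 = 28, R_n = min(1.2×28×12×400, 2.4×22×12×400) = 161.28 kN/bolt; interior L_c = 86 − 24 = 62, R_n = 253.44 kN/bolt. φR_n = 0.75 × (2×161.28 + 6×253.44) = 1382.4 kN.
Tension yield (gross): A_g = 128×12 = 1536 mm². φR_n = 0.90 × 250 × 1536 = 345.6 kN.
Governing: min(1069.7, 1382.4, 345.6) = 345.6 kN → gross-section yield.

345.6 kN (gross-section yield governs)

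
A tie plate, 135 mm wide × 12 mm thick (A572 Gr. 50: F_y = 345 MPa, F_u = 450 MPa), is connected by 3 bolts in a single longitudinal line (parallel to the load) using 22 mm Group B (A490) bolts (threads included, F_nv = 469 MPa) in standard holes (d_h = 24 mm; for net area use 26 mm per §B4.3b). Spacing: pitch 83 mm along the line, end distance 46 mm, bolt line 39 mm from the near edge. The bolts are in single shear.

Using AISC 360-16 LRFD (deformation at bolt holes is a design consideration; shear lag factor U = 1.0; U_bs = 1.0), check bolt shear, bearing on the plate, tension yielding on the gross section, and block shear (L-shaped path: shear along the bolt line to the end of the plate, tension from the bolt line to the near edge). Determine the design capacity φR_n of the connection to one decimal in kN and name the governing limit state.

Bolt shear: A_b = π(22)²/4 = 380.13 mm². φR_n = 0.75 × 469 × 380.13 × 3 × 1 = 401.1 kN.
Bearing (12 mm plate, F_u = 450 MPa): end bolts L_c = 46 − 24/2 = 34, R_n = min(1.2×34×12×450, 2.4×22×12×450) = 220.32 kN/bolt; interior L_c = 83 − 24 = 59, R_n = 285.12 kN/bolt. φR_n = 0.75 × (1×220.32 + 2×285.12) = 592.9 kN.
Tension yield (gross): A_g = 135×12 = 1620 mm². φR_n = 0.90 × 345 × 1620 = 503.0 kN.
Block shear: shear path 1×[46+2×83] = 1×212 mm, A_gv = 2544, A_nv = 1×(212 − 2.5×26)×12 = 1764 mm²; tension to near edge: (39 − 0.5×26)×12 = 312 mm². R_n = min(0.6×450×1764, 0.6×345×2544) + 1.0×450×312 = min(476.28, 526.61) + 140.4 = 616.68 kN. φR_n = 0.75 × 616.68 = 462.5 kN.
Governing: min(401.1, 592.9, 503.0, 462.5) = 401.1 kN → bolt shear.

401.1 kN (bolt shear governs)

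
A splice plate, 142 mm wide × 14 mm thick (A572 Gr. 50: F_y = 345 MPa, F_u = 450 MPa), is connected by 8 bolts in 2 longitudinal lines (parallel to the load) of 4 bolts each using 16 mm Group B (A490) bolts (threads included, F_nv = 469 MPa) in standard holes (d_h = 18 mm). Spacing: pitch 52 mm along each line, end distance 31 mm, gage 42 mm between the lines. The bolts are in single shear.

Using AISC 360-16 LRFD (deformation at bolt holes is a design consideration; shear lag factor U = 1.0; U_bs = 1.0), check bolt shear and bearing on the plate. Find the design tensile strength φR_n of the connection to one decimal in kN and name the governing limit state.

565.8 kN (bolt shear governs)

Bolt shear: A_b = π(16)²/4 = 201.06 mm². φR_n = 0.75 × 469 × 201.06 × 8 × 1 = 565.8 kN.
Bearing (14 mm plate, F_u = 450 MPa): end bolts L_c = 31 − 18/2 = 22, R_n = min(1.2×22×14×450, 2.4×16×14×450) = 166.32 kN/bolt; interior L_c = 52 − 18 = 34, R_n = 241.92 kN/bolt. φR_n = 0.75 × (2×166.32 + 6×241.92) = 1338.1 kN.
Governing: min(565.8, 1338.1) = 565.8 kN → bolt shear.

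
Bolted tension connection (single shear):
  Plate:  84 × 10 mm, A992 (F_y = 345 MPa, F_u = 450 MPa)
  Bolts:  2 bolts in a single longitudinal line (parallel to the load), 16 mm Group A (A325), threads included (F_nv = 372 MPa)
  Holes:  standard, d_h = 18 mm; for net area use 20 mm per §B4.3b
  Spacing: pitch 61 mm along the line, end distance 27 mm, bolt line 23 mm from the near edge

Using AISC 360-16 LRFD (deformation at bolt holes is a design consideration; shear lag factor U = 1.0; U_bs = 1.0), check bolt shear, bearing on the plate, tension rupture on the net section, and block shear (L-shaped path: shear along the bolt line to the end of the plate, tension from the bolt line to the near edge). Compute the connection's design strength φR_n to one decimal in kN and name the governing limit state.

Bolt shear: A_b = π(16)²/4 = 201.06 mm². φR_n = 0.75 × 372 × 201.06 × 2 × 1 = 112.2 kN.
Bearing (10 mm plate, F_u = 450 MPa): end bolts L_c = 27 − 18/2 = 18, R_n = min(1.2×18×10×450, 2.4×16×10×450) = 97.2 kN/bolt; interior L_c = 61 − 18 = 43, R_n = 172.8 kN/bolt. φR_n = 0.75 × (1×97.2 + 1×172.8) = 202.5 kN.
Tension rupture (net): A_n = (84 − 1×20)×10 = 640 mm² (U = 1.0, A_e = A_n). φR_n = 0.75 × 450 × 640 = 216.0 kN.
Block shear: shear path 1×[27+1×61] = 1×88 mm, A_gv = 880, A_nv = 1×(88 − 1.5×20)×10 = 580 mm²; tension to near edge: (23 − 0.5×20)×10 = 130 mm². R_n = min(0.6×450×580, 0.6×345×880) + 1.0×450×130 = min(156.6, 182.16) + 58.5 = 215.1 kN. φR_n = 0.75 × 215.1 = 161.3 kN.
Governing: min(112.2, 202.5, 216.0, 161.3) = 112.2 kN → bolt shear.

112.2 kN (bolt shear governs)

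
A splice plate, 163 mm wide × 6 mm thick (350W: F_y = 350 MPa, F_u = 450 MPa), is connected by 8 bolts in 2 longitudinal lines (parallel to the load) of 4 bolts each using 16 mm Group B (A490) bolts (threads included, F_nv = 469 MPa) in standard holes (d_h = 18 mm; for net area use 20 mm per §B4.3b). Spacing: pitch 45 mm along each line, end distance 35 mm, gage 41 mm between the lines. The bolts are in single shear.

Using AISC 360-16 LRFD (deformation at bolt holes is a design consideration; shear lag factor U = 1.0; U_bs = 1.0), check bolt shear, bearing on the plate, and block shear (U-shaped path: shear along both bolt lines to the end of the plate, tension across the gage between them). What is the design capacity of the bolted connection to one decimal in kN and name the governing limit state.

Bolt shear: A_b = π(16)²/4 = 201.06 mm². φR_n = 0.75 × 469 × 201.06 × 8 × 1 = 565.8 kN.
Bearing (6 mm plate, F_u = 450 MPa): end bolts L_c = 35 − 18/2 = 26, R_n = min(1.2×26×6×450, 2.4×16×6×450) = 84.24 kN/bolt; interior L_c = 45 − 18 = 27, R_n = 87.48 kN/bolt. φR_n = 0.75 × (2×84.24 + 6×87.48) = 520.0 kN.
Block shear: shear path 2×[35+3×45] = 2×170 mm, A_gv = 2040, A_nv = 2×(170 − 3.5×20)×6 = 1200 mm²; tension across gage: (41 − 1×20)×6 = 126 mm². R_n = min(0.6×450×1200, 0.6×350×2040) + 1.0×450×126 = min(324, 428.4) + 56.7 = 380.7 kN. φR_n = 0.75 × 380.7 = 285.5 kN.
Governing: min(565.8, 520.0, 285.5) = 285.5 kN → block shear.

285.5 kN (block shear governs)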